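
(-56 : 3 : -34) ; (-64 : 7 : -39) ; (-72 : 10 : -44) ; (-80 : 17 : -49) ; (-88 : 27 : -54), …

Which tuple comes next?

(-96 : 44 : -59)

For the first part, −8 each step: -56, -64, -72, -80, -88 → -96.
Second part goes 3, 7, 10, 17, 27 → 44 (each term is the sum of the two before it).
Third part: −5 each step, so -34, -39, -44, -49, -54 → -59.
Putting it together: (-96 : 44 : -59).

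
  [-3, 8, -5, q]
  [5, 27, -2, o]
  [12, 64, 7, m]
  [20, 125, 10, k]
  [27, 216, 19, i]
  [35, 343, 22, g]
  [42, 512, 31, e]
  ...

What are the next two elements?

First entry: alternating steps +8, +7, +8, +7, …, so -3, 5, 12, 20, 27, 35, 42 → 50 → 57.
For the second entry, perfect cubes: 2³, 3³, 4³, …: 8, 27, 64, 125, 216, 343, 512 → 729 → 1000.
Third entry: alternating steps +3, +9, +3, +9, …; -5, -2, 7, 10, 19, 22, 31 → 34 → 43.
Letter: q, o, m, k, i, g, e → c → a (letters move back 2 places in the alphabet).
So the next two elements are [50, 729, 34, c] and [57, 1000, 43, a].

[50, 729, 34, c], [57, 1000, 43, a]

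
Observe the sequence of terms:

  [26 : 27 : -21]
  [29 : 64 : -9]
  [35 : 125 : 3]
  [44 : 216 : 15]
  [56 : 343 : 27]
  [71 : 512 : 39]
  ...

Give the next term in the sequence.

First entry: differences are 3, 6, 9, … (increasing by 3 each time), so 26, 29, 35, 44, 56, 71 → 89.
Second entry goes 27, 64, 125, 216, 343, 512 → 729 (perfect cubes: 3³, 4³, 5³, …).
Third entry: -21, -9, 3, 15, 27, 39 → 51 (+12 each step).
Putting it together: [89 : 729 : 51].

[89 : 729 : 51]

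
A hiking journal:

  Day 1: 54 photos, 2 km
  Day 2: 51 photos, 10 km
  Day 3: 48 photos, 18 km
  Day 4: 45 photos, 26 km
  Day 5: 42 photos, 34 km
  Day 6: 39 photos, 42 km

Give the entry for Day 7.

36 photos, 50 km

For the photos, −3 each step: 54, 51, 48, 45, 42, 39 → 36.
Km: 2, 10, 18, 26, 34, 42 → 50 (+8 each step).
Putting it together: 36 photos, 50 km.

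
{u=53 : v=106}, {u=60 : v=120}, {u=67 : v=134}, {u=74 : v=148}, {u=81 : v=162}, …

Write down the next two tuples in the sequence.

{u=88 : v=176}, {u=95 : v=190}

U goes 53, 60, 67, 74, 81 → 88 → 95 (+7 each step).
V — always 2 × the u: 106, 120, 134, 148, 162 → 176 → 190.
So the next two tuples are {u=88 : v=176} and {u=95 : v=190}.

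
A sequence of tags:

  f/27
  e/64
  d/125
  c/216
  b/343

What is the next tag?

For the letter, letters move back 1 place in the alphabet: f, e, d, c, b → a.
Second component: perfect cubes: 3³, 4³, 5³, …; 27, 64, 125, 216, 343 → 512.
So the next tag is a/512.

a/512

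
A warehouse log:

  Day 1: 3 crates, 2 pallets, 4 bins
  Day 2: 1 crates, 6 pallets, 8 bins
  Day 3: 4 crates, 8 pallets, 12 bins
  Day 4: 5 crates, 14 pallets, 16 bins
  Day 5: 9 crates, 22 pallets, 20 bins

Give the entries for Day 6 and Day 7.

14 crates, 36 pallets, 24 bins; 23 crates, 58 pallets, 28 bins

Crates — each term is the sum of the two before it: 3, 1, 4, 5, 9 → 14 → 23.
Pallets: each term is the sum of the two before it; 2, 6, 8, 14, 22 → 36 → 58.
Bins: +4 each step, so 4, 8, 12, 16, 20 → 24 → 28.
So the next two lines are 14 crates, 36 pallets, 24 bins and 23 crates, 58 pallets, 28 bins.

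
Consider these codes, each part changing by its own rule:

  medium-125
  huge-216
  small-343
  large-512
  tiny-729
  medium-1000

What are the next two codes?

Size: medium, huge, small, large, tiny, medium → huge → small (repeats medium → huge → small → large → tiny).
Second component: 125, 216, 343, 512, 729, 1000 → 1331 → 1728 (perfect cubes: 5³, 6³, 7³, …).
Putting the parts together: huge-1331 and then small-1728.

huge-1331, small-1728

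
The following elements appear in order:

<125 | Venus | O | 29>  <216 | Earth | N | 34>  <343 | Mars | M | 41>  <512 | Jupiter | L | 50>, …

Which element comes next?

<729 | Saturn | K | 61>

First slot: 125, 216, 343, 512 → 729 (perfect cubes: 5³, 6³, 7³, …).
Planet: runs through the planets Mercury→Neptune; Venus, Earth, Mars, Jupiter → Saturn.
Letter: letters move back 1 place in the alphabet; O, N, M, L → K.
Fourth slot: differences are 5, 7, 9, … (increasing by 2 each time); 29, 34, 41, 50 → 61.
So the next element is <729 | Saturn | K | 61>.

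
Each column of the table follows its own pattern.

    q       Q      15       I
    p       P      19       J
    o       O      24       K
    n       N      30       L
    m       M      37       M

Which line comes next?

First letter: letters move back 1 place in the alphabet, so q, p, o, n, m → l.
Second letter: Q, P, O, N, M → L (letters move back 1 place in the alphabet).
Third component: 15, 19, 24, 30, 37 → 45 (differences are 4, 5, 6, … (increasing by 1 each time)).
For the third letter, letters move forward 1 place in the alphabet: I, J, K, L, M → N.
Putting it together: l  L  45  N.

l  L  45  N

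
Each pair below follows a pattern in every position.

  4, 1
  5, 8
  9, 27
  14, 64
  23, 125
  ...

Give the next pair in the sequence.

37, 216

First value: each term is the sum of the two before it; 4, 5, 9, 14, 23 → 37.
Second value — perfect cubes: 1³, 2³, 3³, …: 1, 8, 27, 64, 125 → 216.
Putting it together: 37, 216.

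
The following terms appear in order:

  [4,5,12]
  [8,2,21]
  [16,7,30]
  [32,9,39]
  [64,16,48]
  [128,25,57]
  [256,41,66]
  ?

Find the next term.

[512,66,75]

First entry goes 4, 8, 16, 32, 64, 128, 256 → 512 (×2 each step).
Second entry goes 5, 2, 7, 9, 16, 25, 41 → 66 (each term is the sum of the two before it).
For the third entry, +9 each step: 12, 21, 30, 39, 48, 57, 66 → 75.
So the next term is [512,66,75].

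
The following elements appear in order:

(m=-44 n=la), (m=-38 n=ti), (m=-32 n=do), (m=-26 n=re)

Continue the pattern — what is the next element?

M: +6 each step; -44, -38, -32, -26 → -20.
N: runs through the solfège scale do→ti; la, ti, do, re → mi.
Combining the parts gives (m=-20 n=mi).

(m=-20 n=mi)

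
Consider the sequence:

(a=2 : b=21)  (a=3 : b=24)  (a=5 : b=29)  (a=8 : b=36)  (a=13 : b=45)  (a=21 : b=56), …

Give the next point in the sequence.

A: 2, 3, 5, 8, 13, 21 → 34 (each term is the sum of the two before it).
B: differences are 3, 5, 7, … (increasing by 2 each time); 21, 24, 29, 36, 45, 56 → 69.
So the next point is (a=34 : b=69).

(a=34 : b=69)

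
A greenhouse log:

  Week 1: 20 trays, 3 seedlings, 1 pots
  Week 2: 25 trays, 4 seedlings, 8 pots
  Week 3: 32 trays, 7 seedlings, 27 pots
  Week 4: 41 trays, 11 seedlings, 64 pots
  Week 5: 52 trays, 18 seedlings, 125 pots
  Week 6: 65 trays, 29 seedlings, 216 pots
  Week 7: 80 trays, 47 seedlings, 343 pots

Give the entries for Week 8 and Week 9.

Trays: differences are 5, 7, 9, … (increasing by 2 each time), so 20, 25, 32, 41, 52, 65, 80 → 97 → 116.
Seedlings: each term is the sum of the two before it, so 3, 4, 7, 11, 18, 29, 47 → 76 → 123.
Pots: perfect cubes: 1³, 2³, 3³, …, so 1, 8, 27, 64, 125, 216, 343 → 512 → 729.
Putting the parts together: 97 trays, 76 seedlings, 512 pots and then 116 trays, 123 seedlings, 729 pots.

97 trays, 76 seedlings, 512 pots; 116 trays, 123 seedlings, 729 pots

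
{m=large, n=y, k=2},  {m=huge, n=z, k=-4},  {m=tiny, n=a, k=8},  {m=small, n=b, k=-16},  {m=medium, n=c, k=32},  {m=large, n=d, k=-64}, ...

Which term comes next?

M — repeats large → huge → tiny → small → medium: large, huge, tiny, small, medium, large → huge.
N — letters move forward 1 place in the alphabet, wrapping Z→A: y, z, a, b, c, d → e.
K: ×(-2) each step; 2, -4, 8, -16, 32, -64 → 128.
Combining the parts gives {m=huge, n=e, k=128}.

{m=huge, n=e, k=128}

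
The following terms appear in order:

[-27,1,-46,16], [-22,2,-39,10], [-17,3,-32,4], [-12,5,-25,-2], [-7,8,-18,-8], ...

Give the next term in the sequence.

First part — +5 each step: -27, -22, -17, -12, -7 → -2.
For the second part, each term is the sum of the two before it: 1, 2, 3, 5, 8 → 13.
Third part: -46, -39, -32, -25, -18 → -11 (+7 each step).
Fourth part: 16, 10, 4, -2, -8 → -14 (−6 each step).
Combining the parts gives [-2,13,-11,-14].

[-2,13,-11,-14]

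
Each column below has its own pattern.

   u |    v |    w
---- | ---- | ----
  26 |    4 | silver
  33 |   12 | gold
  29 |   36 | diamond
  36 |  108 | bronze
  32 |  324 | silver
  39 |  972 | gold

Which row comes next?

35  2916  diamond

Column u goes 26, 33, 29, 36, 32, 39 → 35 (alternating steps +7, −4, +7, −4, …).
Column v: ×3 each step; 4, 12, 36, 108, 324, 972 → 2916.
Column w — repeats silver → gold → diamond → bronze: silver, gold, diamond, bronze, silver, gold → diamond.
Putting it together: 35  2916  diamond.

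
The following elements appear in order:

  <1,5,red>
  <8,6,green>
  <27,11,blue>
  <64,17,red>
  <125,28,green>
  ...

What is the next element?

First coordinate goes 1, 8, 27, 64, 125 → 216 (perfect cubes: 1³, 2³, 3³, …).
For the second coordinate, each term is the sum of the two before it: 5, 6, 11, 17, 28 → 45.
For the colour, repeats red → green → blue: red, green, blue, red, green → blue.
Putting it together: <216,45,blue>.

<216,45,blue>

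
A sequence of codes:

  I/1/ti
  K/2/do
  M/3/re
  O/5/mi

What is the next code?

Letter: I, K, M, O → Q (letters move forward 2 places in the alphabet).
Second component: 1, 2, 3, 5 → 8 (each term is the sum of the two before it).
For the note, runs through the solfège scale do→ti: ti, do, re, mi → fa.
Combining the parts gives Q/8/fa.

Q/8/fa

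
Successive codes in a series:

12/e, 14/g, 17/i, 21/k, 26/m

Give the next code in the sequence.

32/o

First component goes 12, 14, 17, 21, 26 → 32 (differences are 2, 3, 4, … (increasing by 1 each time)).
Letter: letters move forward 2 places in the alphabet, so e, g, i, k, m → o.
So the next code is 32/o.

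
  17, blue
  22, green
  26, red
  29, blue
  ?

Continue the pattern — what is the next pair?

31, green

First slot: 17, 22, 26, 29 → 31 (differences are 5, 4, 3, … (decreasing by 1 each time)).
Colour: repeats blue → green → red, so blue, green, red, blue → green.
So the next pair is 31, green.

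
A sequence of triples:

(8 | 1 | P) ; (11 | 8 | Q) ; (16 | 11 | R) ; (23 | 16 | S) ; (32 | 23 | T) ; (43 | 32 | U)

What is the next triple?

(56 | 43 | V)

First entry: differences are 3, 5, 7, … (increasing by 2 each time); 8, 11, 16, 23, 32, 43 → 56.
Second entry goes 1, 8, 11, 16, 23, 32 → 43 (always the previous value of the first entry).
Letter goes P, Q, R, S, T, U → V (letters move forward 1 place in the alphabet).
So the next triple is (56 | 43 | V).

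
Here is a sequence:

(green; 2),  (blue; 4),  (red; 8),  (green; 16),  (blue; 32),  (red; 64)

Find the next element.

Colour: repeats green → blue → red; green, blue, red, green, blue, red → green.
Second component: 2, 4, 8, 16, 32, 64 → 128 (×2 each step).
Putting it together: (green; 128).

(green; 128)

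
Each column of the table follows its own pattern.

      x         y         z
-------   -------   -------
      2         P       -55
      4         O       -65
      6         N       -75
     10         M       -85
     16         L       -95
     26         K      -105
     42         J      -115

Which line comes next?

Column x: each term is the sum of the two before it; 2, 4, 6, 10, 16, 26, 42 → 68.
Column y: P, O, N, M, L, K, J → I (letters move back 1 place in the alphabet).
Column z goes -55, -65, -75, -85, -95, -105, -115 → -125 (−10 each step).
Combining the parts gives 68  I  -125.

68  I  -125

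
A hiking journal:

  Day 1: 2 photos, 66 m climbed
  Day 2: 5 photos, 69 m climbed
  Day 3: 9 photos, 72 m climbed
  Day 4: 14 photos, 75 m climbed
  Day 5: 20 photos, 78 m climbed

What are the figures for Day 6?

27 photos, 81 m climbed

Photos goes 2, 5, 9, 14, 20 → 27 (differences are 3, 4, 5, … (increasing by 1 each time)).
For the m climbed, +3 each step: 66, 69, 72, 75, 78 → 81.
Putting it together: 27 photos, 81 m climbed.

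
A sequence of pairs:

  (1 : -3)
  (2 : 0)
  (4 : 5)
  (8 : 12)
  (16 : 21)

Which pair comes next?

(32 : 32)

First entry: 1, 2, 4, 8, 16 → 32 (×2 each step).
Second entry: -3, 0, 5, 12, 21 → 32 (differences are 3, 5, 7, … (increasing by 2 each time)).
Combining the parts gives (32 : 32).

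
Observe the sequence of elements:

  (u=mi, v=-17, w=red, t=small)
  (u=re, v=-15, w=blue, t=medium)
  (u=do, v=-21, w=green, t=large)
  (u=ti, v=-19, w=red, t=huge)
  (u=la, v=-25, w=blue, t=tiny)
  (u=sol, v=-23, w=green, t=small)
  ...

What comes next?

U goes mi, re, do, ti, la, sol → fa (runs backward through the solfège scale do→ti).
V: -17, -15, -21, -19, -25, -23 → -29 (alternating steps +2, −6, +2, −6, …).
W: red, blue, green, red, blue, green → red (repeats red → blue → green).
For the t, repeats small → medium → large → huge → tiny: small, medium, large, huge, tiny, small → medium.
Putting it together: (u=fa, v=-29, w=red, t=medium).

(u=fa, v=-29, w=red, t=medium)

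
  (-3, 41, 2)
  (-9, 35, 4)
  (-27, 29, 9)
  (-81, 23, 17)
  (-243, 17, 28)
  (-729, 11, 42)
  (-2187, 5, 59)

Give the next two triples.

(-6561, -1, 79), (-19683, -7, 102)

First slot goes -3, -9, -27, -81, -243, -729, -2187 → -6561 → -19683 (×3 each step).
Second slot: −6 each step, so 41, 35, 29, 23, 17, 11, 5 → -1 → -7.
Third slot: differences are 2, 5, 8, … (increasing by 3 each time); 2, 4, 9, 17, 28, 42, 59 → 79 → 102.
So the next two triples are (-6561, -1, 79) and (-19683, -7, 102).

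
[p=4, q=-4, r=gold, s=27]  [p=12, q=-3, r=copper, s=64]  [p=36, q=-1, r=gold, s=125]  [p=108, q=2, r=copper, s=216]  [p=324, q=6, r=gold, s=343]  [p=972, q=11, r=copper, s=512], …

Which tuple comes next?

[p=2916, q=17, r=gold, s=729]

P goes 4, 12, 36, 108, 324, 972 → 2916 (×3 each step).
Q goes -4, -3, -1, 2, 6, 11 → 17 (differences are 1, 2, 3, … (increasing by 1 each time)).
For the r, alternates gold ↔ copper: gold, copper, gold, copper, gold, copper → gold.
S: perfect cubes: 3³, 4³, 5³, …, so 27, 64, 125, 216, 343, 512 → 729.
So the next tuple is [p=2916, q=17, r=gold, s=729].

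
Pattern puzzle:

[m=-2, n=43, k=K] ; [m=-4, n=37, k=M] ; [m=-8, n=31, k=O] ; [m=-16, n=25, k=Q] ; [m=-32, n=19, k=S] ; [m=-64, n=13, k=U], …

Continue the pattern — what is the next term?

M: ×2 each step, so -2, -4, -8, -16, -32, -64 → -128.
N: −6 each step, so 43, 37, 31, 25, 19, 13 → 7.
K: letters move forward 2 places in the alphabet, so K, M, O, Q, S, U → W.
Putting it together: [m=-128, n=7, k=W].

[m=-128, n=7, k=W]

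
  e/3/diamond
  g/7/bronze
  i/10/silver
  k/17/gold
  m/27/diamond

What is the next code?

Letter: letters move forward 2 places in the alphabet; e, g, i, k, m → o.
Second component goes 3, 7, 10, 17, 27 → 44 (each term is the sum of the two before it).
Rank: repeats diamond → bronze → silver → gold; diamond, bronze, silver, gold, diamond → bronze.
Combining the parts gives o/44/bronze.

o/44/bronze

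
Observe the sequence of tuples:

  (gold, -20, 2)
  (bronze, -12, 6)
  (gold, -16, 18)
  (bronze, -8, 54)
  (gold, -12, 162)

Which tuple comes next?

(bronze, -4, 486)

Rank: alternates gold ↔ bronze; gold, bronze, gold, bronze, gold → bronze.
Second coordinate: alternating steps +8, −4, +8, −4, …; -20, -12, -16, -8, -12 → -4.
Third coordinate: ×3 each step; 2, 6, 18, 54, 162 → 486.
Putting it together: (bronze, -4, 486).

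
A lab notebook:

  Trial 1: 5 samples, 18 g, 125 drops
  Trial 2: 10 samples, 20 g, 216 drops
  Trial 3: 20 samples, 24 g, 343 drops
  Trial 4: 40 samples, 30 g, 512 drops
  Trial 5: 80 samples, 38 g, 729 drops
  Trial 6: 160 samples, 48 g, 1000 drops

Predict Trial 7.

Samples: ×2 each step, so 5, 10, 20, 40, 80, 160 → 320.
G: differences are 2, 4, 6, … (increasing by 2 each time); 18, 20, 24, 30, 38, 48 → 60.
For the drops, perfect cubes: 5³, 6³, 7³, …: 125, 216, 343, 512, 729, 1000 → 1331.
Combining the parts gives 320 samples, 60 g, 1331 drops.

320 samples, 60 g, 1331 drops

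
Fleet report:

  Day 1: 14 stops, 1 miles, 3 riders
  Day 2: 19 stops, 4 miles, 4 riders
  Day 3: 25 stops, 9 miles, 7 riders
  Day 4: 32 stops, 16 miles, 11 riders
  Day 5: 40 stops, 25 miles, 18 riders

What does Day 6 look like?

49 stops, 36 miles, 29 riders

Stops — differences are 5, 6, 7, … (increasing by 1 each time): 14, 19, 25, 32, 40 → 49.
Miles — perfect squares: 1², 2², 3², …: 1, 4, 9, 16, 25 → 36.
Riders goes 3, 4, 7, 11, 18 → 29 (each term is the sum of the two before it).
Combining the parts gives 49 stops, 36 miles, 29 riders.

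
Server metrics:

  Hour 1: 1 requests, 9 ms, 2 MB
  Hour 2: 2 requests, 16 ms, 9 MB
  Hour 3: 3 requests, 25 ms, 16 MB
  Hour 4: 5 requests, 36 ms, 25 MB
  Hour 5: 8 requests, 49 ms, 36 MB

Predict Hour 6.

Requests — each term is the sum of the two before it: 1, 2, 3, 5, 8 → 13.
For the ms, perfect squares: 3², 4², 5², …: 9, 16, 25, 36, 49 → 64.
MB goes 2, 9, 16, 25, 36 → 49 (always the previous value of the ms).
So the next record is 13 requests, 64 ms, 49 MB.

13 requests, 64 ms, 49 MB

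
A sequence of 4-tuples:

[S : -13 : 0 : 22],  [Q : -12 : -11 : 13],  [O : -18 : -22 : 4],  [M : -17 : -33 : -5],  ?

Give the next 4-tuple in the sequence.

Letter goes S, Q, O, M → K (letters move back 2 places in the alphabet).
Second value goes -13, -12, -18, -17 → -23 (alternating steps +1, −6, +1, −6, …).
Third value: −11 each step; 0, -11, -22, -33 → -44.
For the fourth value, −9 each step: 22, 13, 4, -5 → -14.
So the next 4-tuple is [K : -23 : -44 : -14].

[K : -23 : -44 : -14]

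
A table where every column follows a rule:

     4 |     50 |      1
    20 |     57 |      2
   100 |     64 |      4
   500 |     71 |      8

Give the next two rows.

First component: ×5 each step; 4, 20, 100, 500 → 2500 → 12500.
Second component — +7 each step: 50, 57, 64, 71 → 78 → 85.
Third component: 1, 2, 4, 8 → 16 → 32 (×2 each step).
So the next two rows are 2500  78  16 and 12500  85  32.

2500  78  16; 12500  85  32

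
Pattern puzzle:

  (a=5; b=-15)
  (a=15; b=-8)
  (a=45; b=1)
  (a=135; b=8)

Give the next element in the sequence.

(a=405; b=17)

A: ×3 each step; 5, 15, 45, 135 → 405.
B: alternating steps +7, +9, +7, +9, …; -15, -8, 1, 8 → 17.
Combining the parts gives (a=405; b=17).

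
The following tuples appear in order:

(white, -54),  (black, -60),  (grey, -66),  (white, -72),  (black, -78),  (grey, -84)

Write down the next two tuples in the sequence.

(white, -90), (black, -96)

Shade goes white, black, grey, white, black, grey → white → black (repeats white → black → grey).
Second entry: −6 each step, so -54, -60, -66, -72, -78, -84 → -90 → -96.
So the next two tuples are (white, -90) and (black, -96).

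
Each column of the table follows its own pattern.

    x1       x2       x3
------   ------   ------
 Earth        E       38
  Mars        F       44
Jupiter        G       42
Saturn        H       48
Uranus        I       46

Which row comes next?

Neptune  J  52

Column x1: Earth, Mars, Jupiter, Saturn, Uranus → Neptune (runs through the planets Mercury→Neptune).
Column x2: letters move forward 1 place in the alphabet; E, F, G, H, I → J.
Column x3 — alternating steps +6, −2, +6, −2, …: 38, 44, 42, 48, 46 → 52.
Putting it together: Neptune  J  52.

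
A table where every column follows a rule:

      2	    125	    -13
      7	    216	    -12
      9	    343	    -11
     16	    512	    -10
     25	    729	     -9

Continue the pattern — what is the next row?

For the first component, each term is the sum of the two before it: 2, 7, 9, 16, 25 → 41.
Second component goes 125, 216, 343, 512, 729 → 1000 (perfect cubes: 5³, 6³, 7³, …).
For the third component, +1 each step: -13, -12, -11, -10, -9 → -8.
So the next row is 41  1000  -8.

41  1000  -8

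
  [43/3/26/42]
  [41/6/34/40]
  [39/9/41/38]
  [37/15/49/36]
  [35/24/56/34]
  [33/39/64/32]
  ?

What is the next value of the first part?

31

First part: 43, 41, 39, 37, 35, 33 → 31 (−2 each step).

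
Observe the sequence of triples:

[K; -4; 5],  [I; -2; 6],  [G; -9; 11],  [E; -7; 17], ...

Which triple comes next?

Letter — letters move back 2 places in the alphabet: K, I, G, E → C.
Second component — alternating steps +2, −7, +2, −7, …: -4, -2, -9, -7 → -14.
For the third component, each term is the sum of the two before it: 5, 6, 11, 17 → 28.
Combining the parts gives [C; -14; 28].

[C; -14; 28]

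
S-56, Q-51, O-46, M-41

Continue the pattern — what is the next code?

K-36

Letter: S, Q, O, M → K (letters move back 2 places in the alphabet).
Second component: −5 each step; 56, 51, 46, 41 → 36.
So the next code is K-36.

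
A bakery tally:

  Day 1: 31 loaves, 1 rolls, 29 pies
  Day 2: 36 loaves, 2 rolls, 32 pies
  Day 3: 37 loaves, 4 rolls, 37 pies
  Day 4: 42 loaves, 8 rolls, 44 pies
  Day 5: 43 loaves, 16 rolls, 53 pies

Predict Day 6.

48 loaves, 32 rolls, 64 pies

For the loaves, alternating steps +5, +1, +5, +1, …: 31, 36, 37, 42, 43 → 48.
For the rolls, ×2 each step: 1, 2, 4, 8, 16 → 32.
Pies goes 29, 32, 37, 44, 53 → 64 (differences are 3, 5, 7, … (increasing by 2 each time)).
So the next line is 48 loaves, 32 rolls, 64 pies.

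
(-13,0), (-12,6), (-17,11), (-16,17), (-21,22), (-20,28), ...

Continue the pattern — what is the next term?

First part — alternating steps +1, −5, +1, −5, …: -13, -12, -17, -16, -21, -20 → -25.
Second part: alternating steps +6, +5, +6, +5, …, so 0, 6, 11, 17, 22, 28 → 33.
Putting it together: (-25,33).

(-25,33)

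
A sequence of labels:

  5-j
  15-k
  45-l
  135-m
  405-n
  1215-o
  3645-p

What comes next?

For the first component, ×3 each step: 5, 15, 45, 135, 405, 1215, 3645 → 10935.
Letter: letters move forward 1 place in the alphabet; j, k, l, m, n, o, p → q.
So the next label is 10935-q.

10935-q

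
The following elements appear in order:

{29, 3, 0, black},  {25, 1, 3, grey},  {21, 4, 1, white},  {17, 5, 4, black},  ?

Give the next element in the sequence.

{13, 9, 2, grey}

First value: −4 each step, so 29, 25, 21, 17 → 13.
Second value: each term is the sum of the two before it, so 3, 1, 4, 5 → 9.
Third value: 0, 3, 1, 4 → 2 (alternating steps +3, −2, +3, −2, …).
Shade: repeats black → grey → white; black, grey, white, black → grey.
Putting it together: {13, 9, 2, grey}.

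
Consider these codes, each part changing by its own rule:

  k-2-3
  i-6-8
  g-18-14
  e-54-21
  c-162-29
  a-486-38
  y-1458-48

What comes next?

Letter goes k, i, g, e, c, a, y → w (letters move back 2 places in the alphabet, wrapping A→Z).
Second component: ×3 each step; 2, 6, 18, 54, 162, 486, 1458 → 4374.
Third component goes 3, 8, 14, 21, 29, 38, 48 → 59 (differences are 5, 6, 7, … (increasing by 1 each time)).
Putting it together: w-4374-59.

w-4374-59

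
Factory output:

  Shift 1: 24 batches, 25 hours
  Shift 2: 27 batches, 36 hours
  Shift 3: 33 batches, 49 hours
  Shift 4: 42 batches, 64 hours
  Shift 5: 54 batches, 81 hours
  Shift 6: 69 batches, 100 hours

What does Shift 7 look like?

Batches: 24, 27, 33, 42, 54, 69 → 87 (differences are 3, 6, 9, … (increasing by 3 each time)).
Hours: perfect squares: 5², 6², 7², …; 25, 36, 49, 64, 81, 100 → 121.
So the next record is 87 batches, 121 hours.

87 batches, 121 hours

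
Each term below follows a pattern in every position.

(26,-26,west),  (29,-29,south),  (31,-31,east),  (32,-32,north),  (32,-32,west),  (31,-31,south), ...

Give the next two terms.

First part — differences are 3, 2, 1, … (decreasing by 1 each time): 26, 29, 31, 32, 32, 31 → 29 → 26.
Second part: always the negative of the first part, so -26, -29, -31, -32, -32, -31 → -29 → -26.
Direction: repeats west → south → east → north; west, south, east, north, west, south → east → north.
Putting the parts together: (29,-29,east) and then (26,-26,north).

(29,-29,east), (26,-26,north)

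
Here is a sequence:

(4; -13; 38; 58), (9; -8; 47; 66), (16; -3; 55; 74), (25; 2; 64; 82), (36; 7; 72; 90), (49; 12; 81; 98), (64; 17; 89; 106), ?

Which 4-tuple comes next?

First component: 4, 9, 16, 25, 36, 49, 64 → 81 (differences are 5, 7, 9, … (increasing by 2 each time)).
Second component: -13, -8, -3, 2, 7, 12, 17 → 22 (+5 each step).
For the third component, alternating steps +9, +8, +9, +8, …: 38, 47, 55, 64, 72, 81, 89 → 98.
Fourth component goes 58, 66, 74, 82, 90, 98, 106 → 114 (+8 each step).
Putting it together: (81; 22; 98; 114).

(81; 22; 98; 114)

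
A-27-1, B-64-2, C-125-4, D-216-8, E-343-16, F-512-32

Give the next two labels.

G-729-64, H-1000-128

Letter — letters move forward 1 place in the alphabet: A, B, C, D, E, F → G → H.
Second component: 27, 64, 125, 216, 343, 512 → 729 → 1000 (perfect cubes: 3³, 4³, 5³, …).
For the third component, ×2 each step: 1, 2, 4, 8, 16, 32 → 64 → 128.
Putting the parts together: G-729-64 and then H-1000-128.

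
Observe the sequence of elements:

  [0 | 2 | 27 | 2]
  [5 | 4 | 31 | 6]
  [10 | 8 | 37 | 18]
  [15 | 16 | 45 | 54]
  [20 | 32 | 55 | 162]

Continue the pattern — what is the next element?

[25 | 64 | 67 | 486]

First coordinate: 0, 5, 10, 15, 20 → 25 (+5 each step).
Second coordinate goes 2, 4, 8, 16, 32 → 64 (×2 each step).
Third coordinate: 27, 31, 37, 45, 55 → 67 (differences are 4, 6, 8, … (increasing by 2 each time)).
Fourth coordinate: 2, 6, 18, 54, 162 → 486 (×3 each step).
Putting it together: [25 | 64 | 67 | 486].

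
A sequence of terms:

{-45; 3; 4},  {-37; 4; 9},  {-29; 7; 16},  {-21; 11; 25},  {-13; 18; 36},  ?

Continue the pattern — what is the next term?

First entry: +8 each step, so -45, -37, -29, -21, -13 → -5.
Second entry: each term is the sum of the two before it, so 3, 4, 7, 11, 18 → 29.
For the third entry, perfect squares: 2², 3², 4², …: 4, 9, 16, 25, 36 → 49.
Combining the parts gives {-5; 29; 49}.

{-5; 29; 49}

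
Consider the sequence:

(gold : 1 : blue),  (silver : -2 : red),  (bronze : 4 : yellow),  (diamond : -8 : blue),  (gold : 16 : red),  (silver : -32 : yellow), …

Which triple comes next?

For the rank, repeats gold → silver → bronze → diamond: gold, silver, bronze, diamond, gold, silver → bronze.
Second component: 1, -2, 4, -8, 16, -32 → 64 (×(-2) each step).
Colour: repeats blue → red → yellow; blue, red, yellow, blue, red, yellow → blue.
So the next triple is (bronze : 64 : blue).

(bronze : 64 : blue)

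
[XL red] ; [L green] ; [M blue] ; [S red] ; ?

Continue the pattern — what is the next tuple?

Size — runs backward through clothing sizes XS→XL: XL, L, M, S → XS.
Colour: repeats red → green → blue; red, green, blue, red → green.
So the next tuple is [XS green].

[XS green]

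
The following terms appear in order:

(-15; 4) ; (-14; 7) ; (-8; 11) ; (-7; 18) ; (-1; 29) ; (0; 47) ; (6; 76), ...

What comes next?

First component goes -15, -14, -8, -7, -1, 0, 6 → 7 (alternating steps +1, +6, +1, +6, …).
Second component: 4, 7, 11, 18, 29, 47, 76 → 123 (each term is the sum of the two before it).
Combining the parts gives (7; 123).

(7; 123)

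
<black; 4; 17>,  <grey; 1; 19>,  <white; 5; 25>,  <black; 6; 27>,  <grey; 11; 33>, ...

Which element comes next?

Shade — repeats black → grey → white: black, grey, white, black, grey → white.
Second coordinate: each term is the sum of the two before it; 4, 1, 5, 6, 11 → 17.
Third coordinate: 17, 19, 25, 27, 33 → 35 (alternating steps +2, +6, +2, +6, …).
So the next element is <white; 17; 35>.

<white; 17; 35>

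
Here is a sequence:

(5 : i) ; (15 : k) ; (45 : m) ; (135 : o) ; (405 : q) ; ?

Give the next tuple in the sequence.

First value — ×3 each step: 5, 15, 45, 135, 405 → 1215.
Letter: letters move forward 2 places in the alphabet; i, k, m, o, q → s.
Combining the parts gives (1215 : s).

(1215 : s)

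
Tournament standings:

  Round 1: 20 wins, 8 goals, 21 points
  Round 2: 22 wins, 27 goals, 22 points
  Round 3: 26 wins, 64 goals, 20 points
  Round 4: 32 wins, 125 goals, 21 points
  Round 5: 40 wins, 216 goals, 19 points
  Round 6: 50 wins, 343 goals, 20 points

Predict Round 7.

Wins: differences are 2, 4, 6, … (increasing by 2 each time); 20, 22, 26, 32, 40, 50 → 62.
Goals: 8, 27, 64, 125, 216, 343 → 512 (perfect cubes: 2³, 3³, 4³, …).
Points: alternating steps +1, −2, +1, −2, …, so 21, 22, 20, 21, 19, 20 → 18.
So the next record is 62 wins, 512 goals, 18 points.

62 wins, 512 goals, 18 points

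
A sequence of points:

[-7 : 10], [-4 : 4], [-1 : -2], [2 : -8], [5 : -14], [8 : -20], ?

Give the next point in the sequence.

[11 : -26]

First value — +3 each step: -7, -4, -1, 2, 5, 8 → 11.
Second value: 10, 4, -2, -8, -14, -20 → -26 (−6 each step).
Putting it together: [11 : -26].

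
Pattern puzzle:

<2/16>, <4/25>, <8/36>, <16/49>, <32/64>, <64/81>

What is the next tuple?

First part: ×2 each step; 2, 4, 8, 16, 32, 64 → 128.
Second part goes 16, 25, 36, 49, 64, 81 → 100 (perfect squares: 4², 5², 6², …).
So the next tuple is <128/100>.

<128/100>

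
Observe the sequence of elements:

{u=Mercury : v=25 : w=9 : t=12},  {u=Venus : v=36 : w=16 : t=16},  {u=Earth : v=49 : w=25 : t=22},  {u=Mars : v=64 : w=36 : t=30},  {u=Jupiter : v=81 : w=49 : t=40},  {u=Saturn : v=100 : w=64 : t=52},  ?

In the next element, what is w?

81

W: perfect squares: 3², 4², 5², …; 9, 16, 25, 36, 49, 64 → 81.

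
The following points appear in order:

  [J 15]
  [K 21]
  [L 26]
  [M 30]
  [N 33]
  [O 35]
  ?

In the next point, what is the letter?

For the letter, letters move forward 1 place in the alphabet: J, K, L, M, N, O → P.

P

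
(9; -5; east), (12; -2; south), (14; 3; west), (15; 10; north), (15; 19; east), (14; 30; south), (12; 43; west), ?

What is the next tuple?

First part: 9, 12, 14, 15, 15, 14, 12 → 9 (differences are 3, 2, 1, … (decreasing by 1 each time)).
Second part: differences are 3, 5, 7, … (increasing by 2 each time); -5, -2, 3, 10, 19, 30, 43 → 58.
Direction: east, south, west, north, east, south, west → north (repeats east → south → west → north).
Combining the parts gives (9; 58; north).

(9; 58; north)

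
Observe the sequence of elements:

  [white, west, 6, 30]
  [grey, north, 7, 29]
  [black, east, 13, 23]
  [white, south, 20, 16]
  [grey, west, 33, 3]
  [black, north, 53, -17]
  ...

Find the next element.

[white, east, 86, -50]

Shade — repeats white → grey → black: white, grey, black, white, grey, black → white.
Direction: west, north, east, south, west, north → east (repeats west → north → east → south).
Third part: each term is the sum of the two before it; 6, 7, 13, 20, 33, 53 → 86.
For the fourth part, together with the third part always sums to 36: 30, 29, 23, 16, 3, -17 → -50.
So the next element is [white, east, 86, -50].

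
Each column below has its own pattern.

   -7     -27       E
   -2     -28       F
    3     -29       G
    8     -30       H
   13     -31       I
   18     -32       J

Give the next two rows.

23  -33  K; 28  -34  L

First component goes -7, -2, 3, 8, 13, 18 → 23 → 28 (+5 each step).
Second component: -27, -28, -29, -30, -31, -32 → -33 → -34 (−1 each step).
Letter: letters move forward 1 place in the alphabet; E, F, G, H, I, J → K → L.
Putting the parts together: 23  -33  K and then 28  -34  L.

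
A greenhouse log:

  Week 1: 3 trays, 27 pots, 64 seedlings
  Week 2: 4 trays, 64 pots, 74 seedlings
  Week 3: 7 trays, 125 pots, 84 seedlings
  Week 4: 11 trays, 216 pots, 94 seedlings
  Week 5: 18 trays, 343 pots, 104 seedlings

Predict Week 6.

Trays: each term is the sum of the two before it, so 3, 4, 7, 11, 18 → 29.
Pots: 27, 64, 125, 216, 343 → 512 (perfect cubes: 3³, 4³, 5³, …).
Seedlings: +10 each step; 64, 74, 84, 94, 104 → 114.
Putting it together: 29 trays, 512 pots, 114 seedlings.

29 trays, 512 pots, 114 seedlings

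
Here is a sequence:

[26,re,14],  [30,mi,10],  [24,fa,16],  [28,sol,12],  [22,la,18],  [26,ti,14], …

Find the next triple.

[20,do,20]

First component: 26, 30, 24, 28, 22, 26 → 20 (alternating steps +4, −6, +4, −6, …).
For the note, runs through the solfège scale do→ti: re, mi, fa, sol, la, ti → do.
Third component: together with the first component always sums to 40; 14, 10, 16, 12, 18, 14 → 20.
Putting it together: [20,do,20].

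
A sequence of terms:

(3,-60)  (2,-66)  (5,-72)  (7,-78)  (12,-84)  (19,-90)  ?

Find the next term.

(31,-96)

First part: each term is the sum of the two before it; 3, 2, 5, 7, 12, 19 → 31.
Second part: −6 each step, so -60, -66, -72, -78, -84, -90 → -96.
Combining the parts gives (31,-96).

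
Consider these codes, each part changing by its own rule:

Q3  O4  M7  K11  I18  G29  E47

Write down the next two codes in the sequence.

For the letter, letters move back 2 places in the alphabet: Q, O, M, K, I, G, E → C → A.
Second component: each term is the sum of the two before it, so 3, 4, 7, 11, 18, 29, 47 → 76 → 123.
So the next two codes are C76 and A123.

C76, A123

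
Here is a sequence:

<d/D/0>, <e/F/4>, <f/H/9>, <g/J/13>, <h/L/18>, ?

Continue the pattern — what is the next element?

<i/N/22>

First letter: letters move forward 1 place in the alphabet, so d, e, f, g, h → i.
Second letter: letters move forward 2 places in the alphabet, so D, F, H, J, L → N.
Third component — alternating steps +4, +5, +4, +5, …: 0, 4, 9, 13, 18 → 22.
So the next element is <i/N/22>.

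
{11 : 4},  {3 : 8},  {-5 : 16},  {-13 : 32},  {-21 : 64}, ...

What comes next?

{-29 : 128}

First entry — −8 each step: 11, 3, -5, -13, -21 → -29.
Second entry goes 4, 8, 16, 32, 64 → 128 (×2 each step).
Putting it together: {-29 : 128}.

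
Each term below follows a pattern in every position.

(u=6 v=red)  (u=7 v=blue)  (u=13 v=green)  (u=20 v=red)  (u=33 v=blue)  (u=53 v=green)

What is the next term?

U: each term is the sum of the two before it; 6, 7, 13, 20, 33, 53 → 86.
V: repeats red → blue → green, so red, blue, green, red, blue, green → red.
Putting it together: (u=86 v=red).

(u=86 v=red)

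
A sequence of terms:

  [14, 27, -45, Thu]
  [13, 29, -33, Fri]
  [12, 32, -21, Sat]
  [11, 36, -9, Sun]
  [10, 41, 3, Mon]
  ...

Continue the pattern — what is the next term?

[9, 47, 15, Tue]

First slot: 14, 13, 12, 11, 10 → 9 (−1 each step).
Second slot — differences are 2, 3, 4, … (increasing by 1 each time): 27, 29, 32, 36, 41 → 47.
Third slot: -45, -33, -21, -9, 3 → 15 (+12 each step).
Day: runs through the weekdays Mon→Sun; Thu, Fri, Sat, Sun, Mon → Tue.
Combining the parts gives [9, 47, 15, Tue].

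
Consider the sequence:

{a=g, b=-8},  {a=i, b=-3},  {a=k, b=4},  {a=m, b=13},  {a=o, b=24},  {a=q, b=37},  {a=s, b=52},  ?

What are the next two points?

{a=u, b=69}, {a=w, b=88}

A: letters move forward 2 places in the alphabet; g, i, k, m, o, q, s → u → w.
B goes -8, -3, 4, 13, 24, 37, 52 → 69 → 88 (differences are 5, 7, 9, … (increasing by 2 each time)).
Putting the parts together: {a=u, b=69} and then {a=w, b=88}.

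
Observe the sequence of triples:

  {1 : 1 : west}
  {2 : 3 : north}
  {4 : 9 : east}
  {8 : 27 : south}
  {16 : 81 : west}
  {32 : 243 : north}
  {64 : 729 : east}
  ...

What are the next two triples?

First entry: ×2 each step; 1, 2, 4, 8, 16, 32, 64 → 128 → 256.
For the second entry, ×3 each step: 1, 3, 9, 27, 81, 243, 729 → 2187 → 6561.
Direction: repeats west → north → east → south; west, north, east, south, west, north, east → south → west.
Putting the parts together: {128 : 2187 : south} and then {256 : 6561 : west}.

{128 : 2187 : south}, {256 : 6561 : west}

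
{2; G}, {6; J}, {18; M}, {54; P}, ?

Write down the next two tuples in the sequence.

First entry: 2, 6, 18, 54 → 162 → 486 (×3 each step).
Letter goes G, J, M, P → S → V (letters move forward 3 places in the alphabet).
Putting the parts together: {162; S} and then {486; V}.

{162; S}, {486; V}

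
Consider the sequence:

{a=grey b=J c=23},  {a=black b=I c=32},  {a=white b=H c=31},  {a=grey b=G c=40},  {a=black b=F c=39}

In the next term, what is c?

48

A: grey, black, white, grey, black → white (repeats grey → black → white).
For the b, letters move back 1 place in the alphabet: J, I, H, G, F → E.
C: alternating steps +9, −1, +9, −1, …, so 23, 32, 31, 40, 39 → 48.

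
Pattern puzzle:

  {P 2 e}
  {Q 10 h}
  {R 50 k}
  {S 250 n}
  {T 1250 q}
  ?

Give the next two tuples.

First letter: P, Q, R, S, T → U → V (letters move forward 1 place in the alphabet).
Second value: ×5 each step, so 2, 10, 50, 250, 1250 → 6250 → 31250.
For the second letter, letters move forward 3 places in the alphabet: e, h, k, n, q → t → w.
So the next two tuples are {U 6250 t} and {V 31250 w}.

{U 6250 t}, {V 31250 w}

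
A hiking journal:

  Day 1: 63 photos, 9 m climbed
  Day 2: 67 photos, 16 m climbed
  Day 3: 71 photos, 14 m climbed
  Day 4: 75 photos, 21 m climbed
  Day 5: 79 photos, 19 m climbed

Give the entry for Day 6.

83 photos, 26 m climbed

Photos: +4 each step; 63, 67, 71, 75, 79 → 83.
M climbed: alternating steps +7, −2, +7, −2, …, so 9, 16, 14, 21, 19 → 26.
Putting it together: 83 photos, 26 m climbed.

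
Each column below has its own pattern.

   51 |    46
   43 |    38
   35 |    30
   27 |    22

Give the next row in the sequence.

19  14

First component: 51, 43, 35, 27 → 19 (−8 each step).
Second component — always 5 less than the first component: 46, 38, 30, 22 → 14.
So the next row is 19  14.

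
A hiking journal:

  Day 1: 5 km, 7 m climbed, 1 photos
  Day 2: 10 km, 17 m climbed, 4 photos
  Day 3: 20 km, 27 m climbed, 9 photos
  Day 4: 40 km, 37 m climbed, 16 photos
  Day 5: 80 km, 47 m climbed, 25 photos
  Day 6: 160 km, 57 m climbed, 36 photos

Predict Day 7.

Km: 5, 10, 20, 40, 80, 160 → 320 (×2 each step).
M climbed: +10 each step, so 7, 17, 27, 37, 47, 57 → 67.
For the photos, perfect squares: 1², 2², 3², …: 1, 4, 9, 16, 25, 36 → 49.
Combining the parts gives 320 km, 67 m climbed, 49 photos.

320 km, 67 m climbed, 49 photos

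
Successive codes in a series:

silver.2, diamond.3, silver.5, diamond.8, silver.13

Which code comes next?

diamond.21

Rank: alternates silver ↔ diamond; silver, diamond, silver, diamond, silver → diamond.
Second component: each term is the sum of the two before it; 2, 3, 5, 8, 13 → 21.
Putting it together: diamond.21.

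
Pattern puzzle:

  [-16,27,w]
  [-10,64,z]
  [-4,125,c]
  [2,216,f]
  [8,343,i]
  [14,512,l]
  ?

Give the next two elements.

First component: +6 each step; -16, -10, -4, 2, 8, 14 → 20 → 26.
Second component: 27, 64, 125, 216, 343, 512 → 729 → 1000 (perfect cubes: 3³, 4³, 5³, …).
Letter: letters move forward 3 places in the alphabet, wrapping Z→A, so w, z, c, f, i, l → o → r.
Putting the parts together: [20,729,o] and then [26,1000,r].

[20,729,o], [26,1000,r]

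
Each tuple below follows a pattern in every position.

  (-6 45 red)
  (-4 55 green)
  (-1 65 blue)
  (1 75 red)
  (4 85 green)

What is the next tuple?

(6 95 blue)

First value: alternating steps +2, +3, +2, +3, …, so -6, -4, -1, 1, 4 → 6.
Second value: 45, 55, 65, 75, 85 → 95 (+10 each step).
Colour: repeats red → green → blue; red, green, blue, red, green → blue.
So the next tuple is (6 95 blue).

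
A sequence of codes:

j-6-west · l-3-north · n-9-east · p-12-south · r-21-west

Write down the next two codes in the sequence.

Letter: letters move forward 2 places in the alphabet; j, l, n, p, r → t → v.
Second component goes 6, 3, 9, 12, 21 → 33 → 54 (each term is the sum of the two before it).
For the direction, repeats west → north → east → south: west, north, east, south, west → north → east.
Putting the parts together: t-33-north and then v-54-east.

t-33-north, v-54-east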